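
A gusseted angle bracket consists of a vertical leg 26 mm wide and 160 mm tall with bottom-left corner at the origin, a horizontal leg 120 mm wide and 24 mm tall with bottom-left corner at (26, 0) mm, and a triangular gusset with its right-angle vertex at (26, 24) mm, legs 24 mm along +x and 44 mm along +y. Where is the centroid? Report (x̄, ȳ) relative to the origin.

vertical leg: A = 26 × 160 = 4160.00, centroid at (13.00, 80.00).
horizontal leg: A = 120 × 24 = 2880.00, centroid at (86.00, 12.00).
gusset: A = ½·24·44 = 528.00, centroid at (34.00, 38.67).
ΣA = 7568.00 mm²
ΣAx̄ = (4160.00)(13.00) + (2880.00)(86.00) + (528.00)(34.00) = 319712.00 mm³
ΣAȳ = (4160.00)(80.00) + (2880.00)(12.00) + (528.00)(38.67) = 387776.00 mm³
x̄ = 319712.00 / 7568.00 = 42.25 mm
ȳ = 387776.00 / 7568.00 = 51.24 mm

x̄ = 42.25 mm, ȳ = 51.24 mm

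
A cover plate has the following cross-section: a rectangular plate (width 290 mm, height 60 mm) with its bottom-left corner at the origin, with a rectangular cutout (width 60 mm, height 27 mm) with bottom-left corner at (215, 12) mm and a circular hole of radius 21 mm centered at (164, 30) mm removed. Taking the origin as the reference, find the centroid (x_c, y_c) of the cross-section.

Part | A | x̄ᵢ | ȳᵢ | A·x̄ᵢ | A·ȳᵢ
plate | 17400.00 | 145.00 | 30.00 | 2523000.00 | 522000.00
hole 1 | -1620.00 | 245.00 | 25.50 | -396900.00 | -41310.00
hole 2 | -1385.44 | 164.00 | 30.00 | -227212.55 | -41563.27
Σ | 14394.56 |  |  | 1898887.45 | 439126.73
x_c = 1898887.45 / 14394.56 = 131.92 mm
y_c = 439126.73 / 14394.56 = 30.51 mm

x_c = 131.92 mm, y_c = 30.51 mm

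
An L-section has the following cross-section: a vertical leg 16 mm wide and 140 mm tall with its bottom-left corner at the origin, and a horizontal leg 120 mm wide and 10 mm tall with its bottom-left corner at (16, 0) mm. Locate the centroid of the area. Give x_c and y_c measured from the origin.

vertical leg: A = 16 × 140 = 2240.00, centroid at (8.00, 70.00).
horizontal leg: A = 120 × 10 = 1200.00, centroid at (76.00, 5.00).
ΣA = 3440.00 mm²
ΣAx_c = (2240.00)(8.00) + (1200.00)(76.00) = 109120.00 mm³
ΣAy_c = (2240.00)(70.00) + (1200.00)(5.00) = 162800.00 mm³
x_c = 109120.00 / 3440.00 = 31.72 mm
y_c = 162800.00 / 3440.00 = 47.33 mm

x_c = 31.72 mm, y_c = 47.33 mm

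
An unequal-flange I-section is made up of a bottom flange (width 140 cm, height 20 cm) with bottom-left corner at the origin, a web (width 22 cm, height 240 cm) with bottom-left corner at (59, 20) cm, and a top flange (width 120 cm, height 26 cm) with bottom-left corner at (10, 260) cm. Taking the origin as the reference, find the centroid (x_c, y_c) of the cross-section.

Part | A | x̄ᵢ | ȳᵢ | A·x̄ᵢ | A·ȳᵢ
bottom flange | 2800.00 | 70.00 | 10.00 | 196000.00 | 28000.00
web | 5280.00 | 70.00 | 140.00 | 369600.00 | 739200.00
top flange | 3120.00 | 70.00 | 273.00 | 218400.00 | 851760.00
Σ | 11200.00 |  |  | 784000.00 | 1618960.00
x_c = 784000.00 / 11200.00 = 70.00 cm
y_c = 1618960.00 / 11200.00 = 144.55 cm

x_c = 70.00 cm, y_c = 144.55 cm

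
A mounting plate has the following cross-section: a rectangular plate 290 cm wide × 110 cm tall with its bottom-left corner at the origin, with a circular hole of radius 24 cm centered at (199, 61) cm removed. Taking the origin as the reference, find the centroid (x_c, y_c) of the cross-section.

x_c = 141.75 cm, y_c = 54.64 cm

plate: A = 290 × 110 = 31900.00, centroid at (145.00, 55.00).
hole: A = −π·24² = -1809.56, centroid at (199.00, 61.00).
ΣA = 30090.44 cm²
ΣAx_c = (31900.00)(145.00) + (-1809.56)(199.00) = 4265398.08 cm³
ΣAy_c = (31900.00)(55.00) + (-1809.56)(61.00) = 1644117.00 cm³
x_c = 4265398.08 / 30090.44 = 141.75 cm
y_c = 1644117.00 / 30090.44 = 54.64 cm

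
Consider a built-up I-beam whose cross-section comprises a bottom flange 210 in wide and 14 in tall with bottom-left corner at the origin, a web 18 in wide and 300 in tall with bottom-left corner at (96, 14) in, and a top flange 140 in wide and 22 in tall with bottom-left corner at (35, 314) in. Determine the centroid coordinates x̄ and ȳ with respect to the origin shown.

x̄ = 105.00 in, ȳ = 167.00 in

Part | A | x̄ᵢ | ȳᵢ | A·x̄ᵢ | A·ȳᵢ
bottom flange | 2940.00 | 105.00 | 7.00 | 308700.00 | 20580.00
web | 5400.00 | 105.00 | 164.00 | 567000.00 | 885600.00
top flange | 3080.00 | 105.00 | 325.00 | 323400.00 | 1001000.00
Σ | 11420.00 |  |  | 1199100.00 | 1907180.00
x̄ = 1199100.00 / 11420.00 = 105.00 in
ȳ = 1907180.00 / 11420.00 = 167.00 in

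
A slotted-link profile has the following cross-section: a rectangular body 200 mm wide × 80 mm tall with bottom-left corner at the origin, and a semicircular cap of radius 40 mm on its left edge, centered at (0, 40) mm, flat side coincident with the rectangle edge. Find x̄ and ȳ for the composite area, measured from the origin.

x̄ = 84.12 mm, ȳ = 40.00 mm

Part | A | x̄ᵢ | ȳᵢ | A·x̄ᵢ | A·ȳᵢ
rectangular body | 16000.00 | 100.00 | 40.00 | 1600000.00 | 640000.00
semicircular end | 2513.27 | -16.98 | 40.00 | -42666.67 | 100530.96
Σ | 18513.27 |  |  | 1557333.33 | 740530.96
x̄ = 1557333.33 / 18513.27 = 84.12 mm
ȳ = 740530.96 / 18513.27 = 40.00 mm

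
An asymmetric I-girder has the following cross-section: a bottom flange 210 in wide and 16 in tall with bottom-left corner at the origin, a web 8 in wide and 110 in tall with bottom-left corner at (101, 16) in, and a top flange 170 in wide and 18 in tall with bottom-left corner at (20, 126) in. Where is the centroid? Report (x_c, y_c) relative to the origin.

x_c = 105.00 in, y_c = 68.83 in

bottom flange: A = 210 × 16 = 3360.00, centroid at (105.00, 8.00).
web: A = 8 × 110 = 880.00, centroid at (105.00, 71.00).
top flange: A = 170 × 18 = 3060.00, centroid at (105.00, 135.00).
ΣA = 7300.00 in²
ΣAx_c = (3360.00)(105.00) + (880.00)(105.00) + (3060.00)(105.00) = 766500.00 in³
ΣAy_c = (3360.00)(8.00) + (880.00)(71.00) + (3060.00)(135.00) = 502460.00 in³
x_c = 766500.00 / 7300.00 = 105.00 in
y_c = 502460.00 / 7300.00 = 68.83 in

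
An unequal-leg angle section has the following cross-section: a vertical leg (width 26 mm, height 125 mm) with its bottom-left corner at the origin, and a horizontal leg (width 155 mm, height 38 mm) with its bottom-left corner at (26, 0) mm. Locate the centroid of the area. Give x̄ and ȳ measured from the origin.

x̄ = 71.32 mm, ȳ = 34.47 mm

Part | A | x̄ᵢ | ȳᵢ | A·x̄ᵢ | A·ȳᵢ
vertical leg | 3250.00 | 13.00 | 62.50 | 42250.00 | 203125.00
horizontal leg | 5890.00 | 103.50 | 19.00 | 609615.00 | 111910.00
Σ | 9140.00 |  |  | 651865.00 | 315035.00
x̄ = 651865.00 / 9140.00 = 71.32 mm
ȳ = 315035.00 / 9140.00 = 34.47 mm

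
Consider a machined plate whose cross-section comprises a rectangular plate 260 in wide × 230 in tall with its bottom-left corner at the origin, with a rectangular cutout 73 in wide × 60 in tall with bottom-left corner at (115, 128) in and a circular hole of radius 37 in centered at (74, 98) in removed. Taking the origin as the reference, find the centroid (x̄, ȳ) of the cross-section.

x̄ = 132.87 in, ȳ = 112.75 in

plate: A = 260 × 230 = 59800.00, centroid at (130.00, 115.00).
hole 1: A = −(73 × 60) = -4380.00, centroid at (151.50, 158.00).
hole 2: A = −π·37² = -4300.84, centroid at (74.00, 98.00).
ΣA = 51119.16 in², ΣAx̄ = 6792167.81 in³, ΣAȳ = 5763477.65 in³.
x̄ = 6792167.81/51119.16 = 132.87 in; ȳ = 5763477.65/51119.16 = 112.75 in.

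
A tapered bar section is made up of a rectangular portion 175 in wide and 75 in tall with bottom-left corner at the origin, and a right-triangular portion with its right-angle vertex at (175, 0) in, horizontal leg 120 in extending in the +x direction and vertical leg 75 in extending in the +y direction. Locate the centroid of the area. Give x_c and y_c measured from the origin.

rectangular portion: A = 175 × 75 = 13125.00, centroid at (87.50, 37.50).
triangular portion: A = ½·120·75 = 4500.00, centroid at (215.00, 25.00).
ΣA = 17625.00 in², ΣAx_c = 2115937.50 in³, ΣAy_c = 604687.50 in³.
x_c = 2115937.50/17625.00 = 120.05 in; y_c = 604687.50/17625.00 = 34.31 in.

x_c = 120.05 in, y_c = 34.31 in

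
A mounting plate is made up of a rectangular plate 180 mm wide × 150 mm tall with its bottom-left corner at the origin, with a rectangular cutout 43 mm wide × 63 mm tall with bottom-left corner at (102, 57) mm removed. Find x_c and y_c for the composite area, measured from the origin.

plate: A = 180 × 150 = 27000.00, centroid at (90.00, 75.00).
hole: A = −(43 × 63) = -2709.00, centroid at (123.50, 88.50).
ΣA = 24291.00 mm²
ΣAx_c = (27000.00)(90.00) + (-2709.00)(123.50) = 2095438.50 mm³
ΣAy_c = (27000.00)(75.00) + (-2709.00)(88.50) = 1785253.50 mm³
x_c = 2095438.50 / 24291.00 = 86.26 mm
y_c = 1785253.50 / 24291.00 = 73.49 mm

x_c = 86.26 mm, y_c = 73.49 mm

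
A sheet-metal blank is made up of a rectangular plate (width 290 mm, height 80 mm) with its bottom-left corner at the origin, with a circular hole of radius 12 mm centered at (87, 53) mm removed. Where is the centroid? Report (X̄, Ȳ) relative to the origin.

plate: A = 290 × 80 = 23200.00, centroid at (145.00, 40.00).
hole: A = −π·12² = -452.39, centroid at (87.00, 53.00).
ΣA = 22747.61 mm²
ΣAX̄ = (23200.00)(145.00) + (-452.39)(87.00) = 3324642.13 mm³
ΣAȲ = (23200.00)(40.00) + (-452.39)(53.00) = 904023.36 mm³
X̄ = 3324642.13 / 22747.61 = 146.15 mm
Ȳ = 904023.36 / 22747.61 = 39.74 mm

X̄ = 146.15 mm, Ȳ = 39.74 mm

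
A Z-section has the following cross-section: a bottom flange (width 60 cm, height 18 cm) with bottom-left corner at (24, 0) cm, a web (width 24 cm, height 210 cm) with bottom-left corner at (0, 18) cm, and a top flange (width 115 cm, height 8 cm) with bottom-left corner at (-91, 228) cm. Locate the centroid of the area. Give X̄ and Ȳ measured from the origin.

Part | A | x̄ᵢ | ȳᵢ | A·x̄ᵢ | A·ȳᵢ
bottom flange | 1080.00 | 54.00 | 9.00 | 58320.00 | 9720.00
web | 5040.00 | 12.00 | 123.00 | 60480.00 | 619920.00
top flange | 920.00 | -33.50 | 232.00 | -30820.00 | 213440.00
Σ | 7040.00 |  |  | 87980.00 | 843080.00
X̄ = 87980.00 / 7040.00 = 12.50 cm
Ȳ = 843080.00 / 7040.00 = 119.76 cm

X̄ = 12.50 cm, Ȳ = 119.76 cm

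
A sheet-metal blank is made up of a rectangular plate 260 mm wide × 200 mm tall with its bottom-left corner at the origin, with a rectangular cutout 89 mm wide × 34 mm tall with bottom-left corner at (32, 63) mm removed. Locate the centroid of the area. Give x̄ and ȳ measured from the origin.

Part | A | x̄ᵢ | ȳᵢ | A·x̄ᵢ | A·ȳᵢ
plate | 52000.00 | 130.00 | 100.00 | 6760000.00 | 5200000.00
hole | -3026.00 | 76.50 | 80.00 | -231489.00 | -242080.00
Σ | 48974.00 |  |  | 6528511.00 | 4957920.00
x̄ = 6528511.00 / 48974.00 = 133.31 mm
ȳ = 4957920.00 / 48974.00 = 101.24 mm

x̄ = 133.31 mm, ȳ = 101.24 mm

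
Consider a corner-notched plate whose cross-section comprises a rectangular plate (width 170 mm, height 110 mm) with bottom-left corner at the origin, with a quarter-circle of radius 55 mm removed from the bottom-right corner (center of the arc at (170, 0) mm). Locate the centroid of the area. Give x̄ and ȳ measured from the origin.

plate: A = 170 × 110 = 18700.00, centroid at (85.00, 55.00).
removed quarter-circle: A = −¼π·55² = -2375.83, centroid at (146.66, 23.34).
ΣA = 16324.17 mm², ΣAx̄ = 1241067.33 mm³, ΣAȳ = 973041.67 mm³.
x̄ = 1241067.33/16324.17 = 76.03 mm; ȳ = 973041.67/16324.17 = 59.61 mm.

x̄ = 76.03 mm, ȳ = 59.61 mm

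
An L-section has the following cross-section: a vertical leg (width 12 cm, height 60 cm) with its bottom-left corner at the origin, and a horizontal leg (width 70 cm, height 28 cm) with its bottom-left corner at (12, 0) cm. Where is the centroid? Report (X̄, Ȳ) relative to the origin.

X̄ = 35.99 cm, Ȳ = 18.30 cm

Part | A | x̄ᵢ | ȳᵢ | A·x̄ᵢ | A·ȳᵢ
vertical leg | 720.00 | 6.00 | 30.00 | 4320.00 | 21600.00
horizontal leg | 1960.00 | 47.00 | 14.00 | 92120.00 | 27440.00
Σ | 2680.00 |  |  | 96440.00 | 49040.00
X̄ = 96440.00 / 2680.00 = 35.99 cm
Ȳ = 49040.00 / 2680.00 = 18.30 cm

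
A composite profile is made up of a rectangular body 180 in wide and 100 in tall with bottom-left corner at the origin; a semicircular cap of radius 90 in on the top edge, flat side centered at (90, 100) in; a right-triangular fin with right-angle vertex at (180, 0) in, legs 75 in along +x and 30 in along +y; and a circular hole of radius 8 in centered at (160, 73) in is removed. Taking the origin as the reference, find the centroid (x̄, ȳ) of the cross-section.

x̄ = 93.64 in, ȳ = 83.89 in

rectangular body: A = 180 × 100 = 18000.00, centroid at (90.00, 50.00).
semicircular top: A = ½π·90² = 12723.45, centroid at (90.00, 138.20).
triangular fin: A = ½·75·30 = 1125.00, centroid at (205.00, 10.00).
hole: A = −π·8² = -201.06, centroid at (160.00, 73.00).
ΣA = 31647.39 in², ΣAx̄ = 2963565.61 in³, ΣAȳ = 2654917.50 in³.
x̄ = 2963565.61/31647.39 = 93.64 in; ȳ = 2654917.50/31647.39 = 83.89 in.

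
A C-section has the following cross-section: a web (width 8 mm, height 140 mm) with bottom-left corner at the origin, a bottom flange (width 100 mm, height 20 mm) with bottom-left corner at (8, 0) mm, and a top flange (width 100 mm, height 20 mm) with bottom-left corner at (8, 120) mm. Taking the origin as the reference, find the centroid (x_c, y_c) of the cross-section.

Part | A | x̄ᵢ | ȳᵢ | A·x̄ᵢ | A·ȳᵢ
web | 1120.00 | 4.00 | 70.00 | 4480.00 | 78400.00
bottom flange | 2000.00 | 58.00 | 10.00 | 116000.00 | 20000.00
top flange | 2000.00 | 58.00 | 130.00 | 116000.00 | 260000.00
Σ | 5120.00 |  |  | 236480.00 | 358400.00
x_c = 236480.00 / 5120.00 = 46.19 mm
y_c = 358400.00 / 5120.00 = 70.00 mm

x_c = 46.19 mm, y_c = 70.00 mm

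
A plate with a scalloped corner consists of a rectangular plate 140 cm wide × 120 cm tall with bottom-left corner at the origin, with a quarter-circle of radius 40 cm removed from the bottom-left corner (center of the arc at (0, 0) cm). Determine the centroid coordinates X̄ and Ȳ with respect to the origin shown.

X̄ = 74.29 cm, Ȳ = 63.48 cm

Part | A | x̄ᵢ | ȳᵢ | A·x̄ᵢ | A·ȳᵢ
plate | 16800.00 | 70.00 | 60.00 | 1176000.00 | 1008000.00
removed quarter-circle | -1256.64 | 16.98 | 16.98 | -21333.33 | -21333.33
Σ | 15543.36 |  |  | 1154666.67 | 986666.67
X̄ = 1154666.67 / 15543.36 = 74.29 cm
Ȳ = 986666.67 / 15543.36 = 63.48 cm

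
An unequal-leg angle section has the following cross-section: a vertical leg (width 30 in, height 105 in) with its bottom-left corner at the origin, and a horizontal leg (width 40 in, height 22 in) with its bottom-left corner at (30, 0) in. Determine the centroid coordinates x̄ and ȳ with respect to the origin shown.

x̄ = 22.64 in, ȳ = 43.44 in

vertical leg: A = 30 × 105 = 3150.00, centroid at (15.00, 52.50).
horizontal leg: A = 40 × 22 = 880.00, centroid at (50.00, 11.00).
ΣA = 4030.00 in²
ΣAx̄ = (3150.00)(15.00) + (880.00)(50.00) = 91250.00 in³
ΣAȳ = (3150.00)(52.50) + (880.00)(11.00) = 175055.00 in³
x̄ = 91250.00 / 4030.00 = 22.64 in
ȳ = 175055.00 / 4030.00 = 43.44 in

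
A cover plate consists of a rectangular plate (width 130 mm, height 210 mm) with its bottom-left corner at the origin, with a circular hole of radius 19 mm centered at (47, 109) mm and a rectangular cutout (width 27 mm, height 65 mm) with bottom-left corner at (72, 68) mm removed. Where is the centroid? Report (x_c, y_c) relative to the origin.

x_c = 64.36 mm, y_c = 105.14 mm

Part | A | x̄ᵢ | ȳᵢ | A·x̄ᵢ | A·ȳᵢ
plate | 27300.00 | 65.00 | 105.00 | 1774500.00 | 2866500.00
hole 1 | -1134.11 | 47.00 | 109.00 | -53303.40 | -123618.53
hole 2 | -1755.00 | 85.50 | 100.50 | -150052.50 | -176377.50
Σ | 24410.89 |  |  | 1571144.10 | 2566503.97
x_c = 1571144.10 / 24410.89 = 64.36 mm
y_c = 2566503.97 / 24410.89 = 105.14 mm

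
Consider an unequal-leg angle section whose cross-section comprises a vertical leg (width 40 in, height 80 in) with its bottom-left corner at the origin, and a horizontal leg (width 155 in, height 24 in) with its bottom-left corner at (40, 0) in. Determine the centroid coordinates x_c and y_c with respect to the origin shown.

x_c = 72.41 in, y_c = 24.95 in

Part | A | x̄ᵢ | ȳᵢ | A·x̄ᵢ | A·ȳᵢ
vertical leg | 3200.00 | 20.00 | 40.00 | 64000.00 | 128000.00
horizontal leg | 3720.00 | 117.50 | 12.00 | 437100.00 | 44640.00
Σ | 6920.00 |  |  | 501100.00 | 172640.00
x_c = 501100.00 / 6920.00 = 72.41 in
y_c = 172640.00 / 6920.00 = 24.95 in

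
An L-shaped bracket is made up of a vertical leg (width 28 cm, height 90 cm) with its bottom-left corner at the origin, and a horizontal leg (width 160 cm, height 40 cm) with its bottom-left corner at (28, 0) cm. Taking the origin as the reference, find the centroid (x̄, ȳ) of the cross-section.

x̄ = 81.44 cm, ȳ = 27.06 cm

vertical leg: A = 28 × 90 = 2520.00, centroid at (14.00, 45.00).
horizontal leg: A = 160 × 40 = 6400.00, centroid at (108.00, 20.00).
ΣA = 8920.00 cm²
ΣAx̄ = (2520.00)(14.00) + (6400.00)(108.00) = 726480.00 cm³
ΣAȳ = (2520.00)(45.00) + (6400.00)(20.00) = 241400.00 cm³
x̄ = 726480.00 / 8920.00 = 81.44 cm
ȳ = 241400.00 / 8920.00 = 27.06 cm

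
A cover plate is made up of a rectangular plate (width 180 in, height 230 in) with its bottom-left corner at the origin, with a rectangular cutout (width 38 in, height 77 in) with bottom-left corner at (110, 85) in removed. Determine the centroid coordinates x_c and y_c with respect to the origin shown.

plate: A = 180 × 230 = 41400.00, centroid at (90.00, 115.00).
hole: A = −(38 × 77) = -2926.00, centroid at (129.00, 123.50).
ΣA = 38474.00 in², ΣAx_c = 3348546.00 in³, ΣAy_c = 4399639.00 in³.
x_c = 3348546.00/38474.00 = 87.03 in; y_c = 4399639.00/38474.00 = 114.35 in.

x_c = 87.03 in, y_c = 114.35 in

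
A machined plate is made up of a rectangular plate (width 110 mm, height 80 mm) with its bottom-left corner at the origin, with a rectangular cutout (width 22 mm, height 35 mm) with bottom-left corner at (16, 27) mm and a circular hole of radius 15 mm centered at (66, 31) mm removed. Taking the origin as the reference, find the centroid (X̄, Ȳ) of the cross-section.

X̄ = 56.88 mm, Ȳ = 40.40 mm

plate: A = 110 × 80 = 8800.00, centroid at (55.00, 40.00).
hole 1: A = −(22 × 35) = -770.00, centroid at (27.00, 44.50).
hole 2: A = −π·15² = -706.86, centroid at (66.00, 31.00).
ΣA = 7323.14 mm²
ΣAX̄ = (8800.00)(55.00) + (-770.00)(27.00) + (-706.86)(66.00) = 416557.35 mm³
ΣAȲ = (8800.00)(40.00) + (-770.00)(44.50) + (-706.86)(31.00) = 295822.39 mm³
X̄ = 416557.35 / 7323.14 = 56.88 mm
Ȳ = 295822.39 / 7323.14 = 40.40 mm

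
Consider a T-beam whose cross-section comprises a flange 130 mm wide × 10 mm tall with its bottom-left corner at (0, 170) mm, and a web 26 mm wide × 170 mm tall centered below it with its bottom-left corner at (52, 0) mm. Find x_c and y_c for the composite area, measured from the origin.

x_c = 65.00 mm, y_c = 105.45 mm

web: A = 26 × 170 = 4420.00, centroid at (65.00, 85.00).
flange: A = 130 × 10 = 1300.00, centroid at (65.00, 175.00).
ΣA = 5720.00 mm²
ΣAx_c = (4420.00)(65.00) + (1300.00)(65.00) = 371800.00 mm³
ΣAy_c = (4420.00)(85.00) + (1300.00)(175.00) = 603200.00 mm³
x_c = 371800.00 / 5720.00 = 65.00 mm
y_c = 603200.00 / 5720.00 = 105.45 mm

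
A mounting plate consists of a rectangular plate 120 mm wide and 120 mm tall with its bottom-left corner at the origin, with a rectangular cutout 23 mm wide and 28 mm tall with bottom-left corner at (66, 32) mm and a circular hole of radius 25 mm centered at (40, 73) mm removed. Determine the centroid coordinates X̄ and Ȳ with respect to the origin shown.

Part | A | x̄ᵢ | ȳᵢ | A·x̄ᵢ | A·ȳᵢ
plate | 14400.00 | 60.00 | 60.00 | 864000.00 | 864000.00
hole 1 | -644.00 | 77.50 | 46.00 | -49910.00 | -29624.00
hole 2 | -1963.50 | 40.00 | 73.00 | -78539.82 | -143335.16
Σ | 11792.50 |  |  | 735550.18 | 691040.84
X̄ = 735550.18 / 11792.50 = 62.37 mm
Ȳ = 691040.84 / 11792.50 = 58.60 mm

X̄ = 62.37 mm, Ȳ = 58.60 mm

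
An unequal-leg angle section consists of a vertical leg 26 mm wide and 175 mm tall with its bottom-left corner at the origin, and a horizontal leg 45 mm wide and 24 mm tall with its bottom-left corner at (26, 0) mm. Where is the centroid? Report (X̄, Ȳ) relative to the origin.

Part | A | x̄ᵢ | ȳᵢ | A·x̄ᵢ | A·ȳᵢ
vertical leg | 4550.00 | 13.00 | 87.50 | 59150.00 | 398125.00
horizontal leg | 1080.00 | 48.50 | 12.00 | 52380.00 | 12960.00
Σ | 5630.00 |  |  | 111530.00 | 411085.00
X̄ = 111530.00 / 5630.00 = 19.81 mm
Ȳ = 411085.00 / 5630.00 = 73.02 mm

X̄ = 19.81 mm, Ȳ = 73.02 mm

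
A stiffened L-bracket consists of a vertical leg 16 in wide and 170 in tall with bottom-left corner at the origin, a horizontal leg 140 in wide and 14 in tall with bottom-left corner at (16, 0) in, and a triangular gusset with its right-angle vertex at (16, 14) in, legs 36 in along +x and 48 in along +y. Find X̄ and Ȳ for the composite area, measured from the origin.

vertical leg: A = 16 × 170 = 2720.00, centroid at (8.00, 85.00).
horizontal leg: A = 140 × 14 = 1960.00, centroid at (86.00, 7.00).
gusset: A = ½·36·48 = 864.00, centroid at (28.00, 30.00).
ΣA = 5544.00 in²
ΣAX̄ = (2720.00)(8.00) + (1960.00)(86.00) + (864.00)(28.00) = 214512.00 in³
ΣAȲ = (2720.00)(85.00) + (1960.00)(7.00) + (864.00)(30.00) = 270840.00 in³
X̄ = 214512.00 / 5544.00 = 38.69 in
Ȳ = 270840.00 / 5544.00 = 48.85 in

X̄ = 38.69 in, Ȳ = 48.85 in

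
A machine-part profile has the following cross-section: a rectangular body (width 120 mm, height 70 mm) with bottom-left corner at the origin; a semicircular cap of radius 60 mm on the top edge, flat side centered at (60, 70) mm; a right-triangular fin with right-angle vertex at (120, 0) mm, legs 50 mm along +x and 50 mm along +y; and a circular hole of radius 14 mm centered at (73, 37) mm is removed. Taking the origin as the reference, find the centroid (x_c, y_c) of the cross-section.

x_c = 65.98 mm, y_c = 56.63 mm

Part | A | x̄ᵢ | ȳᵢ | A·x̄ᵢ | A·ȳᵢ
rectangular body | 8400.00 | 60.00 | 35.00 | 504000.00 | 294000.00
semicircular top | 5654.87 | 60.00 | 95.46 | 339292.01 | 539840.67
triangular fin | 1250.00 | 136.67 | 16.67 | 170833.33 | 20833.33
hole | -615.75 | 73.00 | 37.00 | -44949.91 | -22782.83
Σ | 14689.11 |  |  | 969175.43 | 831891.18
x_c = 969175.43 / 14689.11 = 65.98 mm
y_c = 831891.18 / 14689.11 = 56.63 mm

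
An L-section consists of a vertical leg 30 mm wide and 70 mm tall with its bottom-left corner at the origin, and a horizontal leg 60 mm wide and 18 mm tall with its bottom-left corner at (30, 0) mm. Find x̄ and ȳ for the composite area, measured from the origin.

x̄ = 30.28 mm, ȳ = 26.17 mm

Part | A | x̄ᵢ | ȳᵢ | A·x̄ᵢ | A·ȳᵢ
vertical leg | 2100.00 | 15.00 | 35.00 | 31500.00 | 73500.00
horizontal leg | 1080.00 | 60.00 | 9.00 | 64800.00 | 9720.00
Σ | 3180.00 |  |  | 96300.00 | 83220.00
x̄ = 96300.00 / 3180.00 = 30.28 mm
ȳ = 83220.00 / 3180.00 = 26.17 mm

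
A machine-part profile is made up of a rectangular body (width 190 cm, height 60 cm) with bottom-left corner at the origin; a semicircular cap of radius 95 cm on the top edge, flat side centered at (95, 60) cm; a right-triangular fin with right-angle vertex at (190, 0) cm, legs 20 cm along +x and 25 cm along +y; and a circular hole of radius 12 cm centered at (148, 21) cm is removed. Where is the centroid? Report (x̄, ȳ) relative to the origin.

x̄ = 95.06 cm, ȳ = 69.23 cm

rectangular body: A = 190 × 60 = 11400.00, centroid at (95.00, 30.00).
semicircular top: A = ½π·95² = 14176.44, centroid at (95.00, 100.32).
triangular fin: A = ½·20·25 = 250.00, centroid at (196.67, 8.33).
hole: A = −π·12² = -452.39, centroid at (148.00, 21.00).
ΣA = 25374.05 cm²
ΣAx̄ = (11400.00)(95.00) + (14176.44)(95.00) + (250.00)(196.67) + (-452.39)(148.00) = 2411974.54 cm³
ΣAȳ = (11400.00)(30.00) + (14176.44)(100.32) + (250.00)(8.33) + (-452.39)(21.00) = 1756752.70 cm³
x̄ = 2411974.54 / 25374.05 = 95.06 cm
ȳ = 1756752.70 / 25374.05 = 69.23 cm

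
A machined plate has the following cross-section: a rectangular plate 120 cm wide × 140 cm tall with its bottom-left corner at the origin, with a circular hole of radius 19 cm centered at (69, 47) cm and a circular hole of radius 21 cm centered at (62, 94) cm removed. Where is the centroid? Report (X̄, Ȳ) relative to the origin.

X̄ = 59.09 cm, Ȳ = 69.50 cm

plate: A = 120 × 140 = 16800.00, centroid at (60.00, 70.00).
hole 1: A = −π·19² = -1134.11, centroid at (69.00, 47.00).
hole 2: A = −π·21² = -1385.44, centroid at (62.00, 94.00).
ΣA = 14280.44 cm², ΣAX̄ = 843848.64 cm³, ΣAȲ = 992465.02 cm³.
X̄ = 843848.64/14280.44 = 59.09 cm; Ȳ = 992465.02/14280.44 = 69.50 cm.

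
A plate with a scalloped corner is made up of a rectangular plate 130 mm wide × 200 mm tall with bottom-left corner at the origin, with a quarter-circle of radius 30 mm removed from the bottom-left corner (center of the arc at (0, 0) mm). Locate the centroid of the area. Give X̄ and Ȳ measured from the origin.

X̄ = 66.46 mm, Ȳ = 102.44 mm

plate: A = 130 × 200 = 26000.00, centroid at (65.00, 100.00).
removed quarter-circle: A = −¼π·30² = -706.86, centroid at (12.73, 12.73).
ΣA = 25293.14 mm², ΣAX̄ = 1681000.00 mm³, ΣAȲ = 2591000.00 mm³.
X̄ = 1681000.00/25293.14 = 66.46 mm; Ȳ = 2591000.00/25293.14 = 102.44 mm.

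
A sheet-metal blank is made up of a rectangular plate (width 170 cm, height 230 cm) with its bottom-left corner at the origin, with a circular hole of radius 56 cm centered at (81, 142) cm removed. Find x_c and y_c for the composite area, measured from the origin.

Part | A | x̄ᵢ | ȳᵢ | A·x̄ᵢ | A·ȳᵢ
plate | 39100.00 | 85.00 | 115.00 | 3323500.00 | 4496500.00
hole | -9852.03 | 81.00 | 142.00 | -798014.80 | -1398988.91
Σ | 29247.97 |  |  | 2525485.20 | 3097511.09
x_c = 2525485.20 / 29247.97 = 86.35 cm
y_c = 3097511.09 / 29247.97 = 105.91 cm

x_c = 86.35 cm, y_c = 105.91 cm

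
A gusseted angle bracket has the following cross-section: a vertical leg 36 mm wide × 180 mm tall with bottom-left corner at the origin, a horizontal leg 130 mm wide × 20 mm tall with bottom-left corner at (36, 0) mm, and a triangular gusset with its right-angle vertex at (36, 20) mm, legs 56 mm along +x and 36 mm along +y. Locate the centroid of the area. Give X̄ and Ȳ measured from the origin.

X̄ = 43.06 mm, Ȳ = 63.59 mm

Part | A | x̄ᵢ | ȳᵢ | A·x̄ᵢ | A·ȳᵢ
vertical leg | 6480.00 | 18.00 | 90.00 | 116640.00 | 583200.00
horizontal leg | 2600.00 | 101.00 | 10.00 | 262600.00 | 26000.00
gusset | 1008.00 | 54.67 | 32.00 | 55104.00 | 32256.00
Σ | 10088.00 |  |  | 434344.00 | 641456.00
X̄ = 434344.00 / 10088.00 = 43.06 mm
Ȳ = 641456.00 / 10088.00 = 63.59 mm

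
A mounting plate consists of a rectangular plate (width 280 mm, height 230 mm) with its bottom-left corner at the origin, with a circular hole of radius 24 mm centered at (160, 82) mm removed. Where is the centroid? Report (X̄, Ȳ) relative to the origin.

plate: A = 280 × 230 = 64400.00, centroid at (140.00, 115.00).
hole: A = −π·24² = -1809.56, centroid at (160.00, 82.00).
ΣA = 62590.44 mm², ΣAX̄ = 8726470.82 mm³, ΣAȲ = 7257616.30 mm³.
X̄ = 8726470.82/62590.44 = 139.42 mm; Ȳ = 7257616.30/62590.44 = 115.95 mm.

X̄ = 139.42 mm, Ȳ = 115.95 mm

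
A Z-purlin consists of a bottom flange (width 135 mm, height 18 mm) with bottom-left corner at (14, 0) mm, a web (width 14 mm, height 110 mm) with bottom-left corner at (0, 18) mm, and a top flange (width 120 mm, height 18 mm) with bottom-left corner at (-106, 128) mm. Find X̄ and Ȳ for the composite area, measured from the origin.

X̄ = 17.86 mm, Ȳ = 70.18 mm

bottom flange: A = 135 × 18 = 2430.00, centroid at (81.50, 9.00).
web: A = 14 × 110 = 1540.00, centroid at (7.00, 73.00).
top flange: A = 120 × 18 = 2160.00, centroid at (-46.00, 137.00).
ΣA = 6130.00 mm², ΣAX̄ = 109465.00 mm³, ΣAȲ = 430210.00 mm³.
X̄ = 109465.00/6130.00 = 17.86 mm; Ȳ = 430210.00/6130.00 = 70.18 mm.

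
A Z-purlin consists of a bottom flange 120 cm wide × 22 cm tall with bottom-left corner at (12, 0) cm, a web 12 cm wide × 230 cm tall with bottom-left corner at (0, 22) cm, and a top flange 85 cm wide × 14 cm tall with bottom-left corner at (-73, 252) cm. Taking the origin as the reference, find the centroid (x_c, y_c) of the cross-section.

x_c = 25.85 cm, y_c = 108.55 cm

bottom flange: A = 120 × 22 = 2640.00, centroid at (72.00, 11.00).
web: A = 12 × 230 = 2760.00, centroid at (6.00, 137.00).
top flange: A = 85 × 14 = 1190.00, centroid at (-30.50, 259.00).
ΣA = 6590.00 cm², ΣAx_c = 170345.00 cm³, ΣAy_c = 715370.00 cm³.
x_c = 170345.00/6590.00 = 25.85 cm; y_c = 715370.00/6590.00 = 108.55 cm.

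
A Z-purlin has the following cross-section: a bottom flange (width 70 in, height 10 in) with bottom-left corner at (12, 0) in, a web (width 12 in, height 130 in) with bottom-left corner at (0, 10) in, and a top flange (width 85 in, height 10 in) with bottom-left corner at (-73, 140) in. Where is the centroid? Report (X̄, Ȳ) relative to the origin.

Part | A | x̄ᵢ | ȳᵢ | A·x̄ᵢ | A·ȳᵢ
bottom flange | 700.00 | 47.00 | 5.00 | 32900.00 | 3500.00
web | 1560.00 | 6.00 | 75.00 | 9360.00 | 117000.00
top flange | 850.00 | -30.50 | 145.00 | -25925.00 | 123250.00
Σ | 3110.00 |  |  | 16335.00 | 243750.00
X̄ = 16335.00 / 3110.00 = 5.25 in
Ȳ = 243750.00 / 3110.00 = 78.38 in

X̄ = 5.25 in, Ȳ = 78.38 in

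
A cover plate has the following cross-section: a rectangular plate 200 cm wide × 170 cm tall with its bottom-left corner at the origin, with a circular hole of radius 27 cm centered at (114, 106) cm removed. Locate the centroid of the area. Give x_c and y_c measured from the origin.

plate: A = 200 × 170 = 34000.00, centroid at (100.00, 85.00).
hole: A = −π·27² = -2290.22, centroid at (114.00, 106.00).
ΣA = 31709.78 cm², ΣAx_c = 3138914.80 cm³, ΣAy_c = 2647236.57 cm³.
x_c = 3138914.80/31709.78 = 98.99 cm; y_c = 2647236.57/31709.78 = 83.48 cm.

x_c = 98.99 cm, y_c = 83.48 cm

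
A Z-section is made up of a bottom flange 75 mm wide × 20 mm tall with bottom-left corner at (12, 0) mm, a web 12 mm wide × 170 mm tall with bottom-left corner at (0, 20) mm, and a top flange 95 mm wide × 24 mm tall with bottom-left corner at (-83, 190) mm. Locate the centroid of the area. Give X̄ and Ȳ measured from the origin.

bottom flange: A = 75 × 20 = 1500.00, centroid at (49.50, 10.00).
web: A = 12 × 170 = 2040.00, centroid at (6.00, 105.00).
top flange: A = 95 × 24 = 2280.00, centroid at (-35.50, 202.00).
ΣA = 5820.00 mm², ΣAX̄ = 5550.00 mm³, ΣAȲ = 689760.00 mm³.
X̄ = 5550.00/5820.00 = 0.95 mm; Ȳ = 689760.00/5820.00 = 118.52 mm.

X̄ = 0.95 mm, Ȳ = 118.52 mm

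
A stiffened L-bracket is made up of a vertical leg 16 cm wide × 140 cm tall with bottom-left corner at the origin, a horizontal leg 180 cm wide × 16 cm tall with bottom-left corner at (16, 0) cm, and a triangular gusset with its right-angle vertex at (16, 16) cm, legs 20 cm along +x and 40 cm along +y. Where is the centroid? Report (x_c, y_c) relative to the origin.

Part | A | x̄ᵢ | ȳᵢ | A·x̄ᵢ | A·ȳᵢ
vertical leg | 2240.00 | 8.00 | 70.00 | 17920.00 | 156800.00
horizontal leg | 2880.00 | 106.00 | 8.00 | 305280.00 | 23040.00
gusset | 400.00 | 22.67 | 29.33 | 9066.67 | 11733.33
Σ | 5520.00 |  |  | 332266.67 | 191573.33
x_c = 332266.67 / 5520.00 = 60.19 cm
y_c = 191573.33 / 5520.00 = 34.71 cm

x_c = 60.19 cm, y_c = 34.71 cm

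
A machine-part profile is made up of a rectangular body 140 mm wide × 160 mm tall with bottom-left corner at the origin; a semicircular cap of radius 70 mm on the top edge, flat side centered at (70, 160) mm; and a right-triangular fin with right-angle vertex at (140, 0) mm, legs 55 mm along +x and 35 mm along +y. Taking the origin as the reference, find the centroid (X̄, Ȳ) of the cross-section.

rectangular body: A = 140 × 160 = 22400.00, centroid at (70.00, 80.00).
semicircular top: A = ½π·70² = 7696.90, centroid at (70.00, 189.71).
triangular fin: A = ½·55·35 = 962.50, centroid at (158.33, 11.67).
ΣA = 31059.40 mm²
ΣAX̄ = (22400.00)(70.00) + (7696.90)(70.00) + (962.50)(158.33) = 2259178.97 mm³
ΣAȲ = (22400.00)(80.00) + (7696.90)(189.71) + (962.50)(11.67) = 3263400.15 mm³
X̄ = 2259178.97 / 31059.40 = 72.74 mm
Ȳ = 3263400.15 / 31059.40 = 105.07 mm

X̄ = 72.74 mm, Ȳ = 105.07 mm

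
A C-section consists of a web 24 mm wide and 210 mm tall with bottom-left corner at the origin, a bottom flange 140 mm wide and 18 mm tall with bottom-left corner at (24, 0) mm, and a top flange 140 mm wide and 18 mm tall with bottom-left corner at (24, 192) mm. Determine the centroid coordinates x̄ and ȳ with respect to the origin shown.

x̄ = 53.00 mm, ȳ = 105.00 mm

web: A = 24 × 210 = 5040.00, centroid at (12.00, 105.00).
bottom flange: A = 140 × 18 = 2520.00, centroid at (94.00, 9.00).
top flange: A = 140 × 18 = 2520.00, centroid at (94.00, 201.00).
ΣA = 10080.00 mm², ΣAx̄ = 534240.00 mm³, ΣAȳ = 1058400.00 mm³.
x̄ = 534240.00/10080.00 = 53.00 mm; ȳ = 1058400.00/10080.00 = 105.00 mm.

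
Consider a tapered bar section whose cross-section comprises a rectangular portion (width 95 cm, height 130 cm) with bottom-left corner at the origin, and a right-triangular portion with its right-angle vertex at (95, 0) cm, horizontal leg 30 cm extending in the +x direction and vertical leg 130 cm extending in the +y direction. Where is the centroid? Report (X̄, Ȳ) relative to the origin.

X̄ = 55.34 cm, Ȳ = 62.05 cm

rectangular portion: A = 95 × 130 = 12350.00, centroid at (47.50, 65.00).
triangular portion: A = ½·30·130 = 1950.00, centroid at (105.00, 43.33).
ΣA = 14300.00 cm²
ΣAX̄ = (12350.00)(47.50) + (1950.00)(105.00) = 791375.00 cm³
ΣAȲ = (12350.00)(65.00) + (1950.00)(43.33) = 887250.00 cm³
X̄ = 791375.00 / 14300.00 = 55.34 cm
Ȳ = 887250.00 / 14300.00 = 62.05 cm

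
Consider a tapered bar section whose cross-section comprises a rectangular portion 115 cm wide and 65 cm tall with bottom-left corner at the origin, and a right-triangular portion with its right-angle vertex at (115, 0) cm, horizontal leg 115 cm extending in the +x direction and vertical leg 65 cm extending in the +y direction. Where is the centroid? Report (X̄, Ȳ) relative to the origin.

Part | A | x̄ᵢ | ȳᵢ | A·x̄ᵢ | A·ȳᵢ
rectangular portion | 7475.00 | 57.50 | 32.50 | 429812.50 | 242937.50
triangular portion | 3737.50 | 153.33 | 21.67 | 573083.33 | 80979.17
Σ | 11212.50 |  |  | 1002895.83 | 323916.67
X̄ = 1002895.83 / 11212.50 = 89.44 cm
Ȳ = 323916.67 / 11212.50 = 28.89 cm

X̄ = 89.44 cm, Ȳ = 28.89 cm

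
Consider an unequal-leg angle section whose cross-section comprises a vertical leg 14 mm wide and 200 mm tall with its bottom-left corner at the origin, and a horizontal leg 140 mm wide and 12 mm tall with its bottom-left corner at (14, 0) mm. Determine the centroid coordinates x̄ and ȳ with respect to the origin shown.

vertical leg: A = 14 × 200 = 2800.00, centroid at (7.00, 100.00).
horizontal leg: A = 140 × 12 = 1680.00, centroid at (84.00, 6.00).
ΣA = 4480.00 mm²
ΣAx̄ = (2800.00)(7.00) + (1680.00)(84.00) = 160720.00 mm³
ΣAȳ = (2800.00)(100.00) + (1680.00)(6.00) = 290080.00 mm³
x̄ = 160720.00 / 4480.00 = 35.88 mm
ȳ = 290080.00 / 4480.00 = 64.75 mm

x̄ = 35.88 mm, ȳ = 64.75 mm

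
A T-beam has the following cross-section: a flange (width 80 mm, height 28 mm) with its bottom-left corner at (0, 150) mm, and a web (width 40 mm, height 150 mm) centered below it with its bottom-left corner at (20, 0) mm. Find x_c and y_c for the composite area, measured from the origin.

x_c = 40.00 mm, y_c = 99.19 mm

Part | A | x̄ᵢ | ȳᵢ | A·x̄ᵢ | A·ȳᵢ
web | 6000.00 | 40.00 | 75.00 | 240000.00 | 450000.00
flange | 2240.00 | 40.00 | 164.00 | 89600.00 | 367360.00
Σ | 8240.00 |  |  | 329600.00 | 817360.00
x_c = 329600.00 / 8240.00 = 40.00 mm
y_c = 817360.00 / 8240.00 = 99.19 mm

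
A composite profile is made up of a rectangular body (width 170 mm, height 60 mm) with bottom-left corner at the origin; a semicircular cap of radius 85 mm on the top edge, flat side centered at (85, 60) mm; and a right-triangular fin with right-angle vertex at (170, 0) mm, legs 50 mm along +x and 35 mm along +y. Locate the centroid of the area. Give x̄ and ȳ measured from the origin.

rectangular body: A = 170 × 60 = 10200.00, centroid at (85.00, 30.00).
semicircular top: A = ½π·85² = 11349.00, centroid at (85.00, 96.08).
triangular fin: A = ½·50·35 = 875.00, centroid at (186.67, 11.67).
ΣA = 22424.00 mm², ΣAx̄ = 1994998.63 mm³, ΣAȳ = 1406565.21 mm³.
x̄ = 1994998.63/22424.00 = 88.97 mm; ȳ = 1406565.21/22424.00 = 62.73 mm.

x̄ = 88.97 mm, ȳ = 62.73 mm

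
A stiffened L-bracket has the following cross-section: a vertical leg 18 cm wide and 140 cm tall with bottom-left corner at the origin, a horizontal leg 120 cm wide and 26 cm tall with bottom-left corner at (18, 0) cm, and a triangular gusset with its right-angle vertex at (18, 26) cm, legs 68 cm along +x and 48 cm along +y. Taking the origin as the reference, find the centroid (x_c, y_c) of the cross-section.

x_c = 45.71 cm, y_c = 39.26 cm

Part | A | x̄ᵢ | ȳᵢ | A·x̄ᵢ | A·ȳᵢ
vertical leg | 2520.00 | 9.00 | 70.00 | 22680.00 | 176400.00
horizontal leg | 3120.00 | 78.00 | 13.00 | 243360.00 | 40560.00
gusset | 1632.00 | 40.67 | 42.00 | 66368.00 | 68544.00
Σ | 7272.00 |  |  | 332408.00 | 285504.00
x_c = 332408.00 / 7272.00 = 45.71 cm
y_c = 285504.00 / 7272.00 = 39.26 cm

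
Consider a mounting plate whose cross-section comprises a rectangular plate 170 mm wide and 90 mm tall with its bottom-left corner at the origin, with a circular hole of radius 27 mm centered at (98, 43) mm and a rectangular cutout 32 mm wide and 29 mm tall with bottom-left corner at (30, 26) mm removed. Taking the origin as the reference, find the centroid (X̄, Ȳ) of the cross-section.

plate: A = 170 × 90 = 15300.00, centroid at (85.00, 45.00).
hole 1: A = −π·27² = -2290.22, centroid at (98.00, 43.00).
hole 2: A = −(32 × 29) = -928.00, centroid at (46.00, 40.50).
ΣA = 12081.78 mm²
ΣAX̄ = (15300.00)(85.00) + (-2290.22)(98.00) + (-928.00)(46.00) = 1033370.34 mm³
ΣAȲ = (15300.00)(45.00) + (-2290.22)(43.00) + (-928.00)(40.50) = 552436.50 mm³
X̄ = 1033370.34 / 12081.78 = 85.53 mm
Ȳ = 552436.50 / 12081.78 = 45.72 mm

X̄ = 85.53 mm, Ȳ = 45.72 mm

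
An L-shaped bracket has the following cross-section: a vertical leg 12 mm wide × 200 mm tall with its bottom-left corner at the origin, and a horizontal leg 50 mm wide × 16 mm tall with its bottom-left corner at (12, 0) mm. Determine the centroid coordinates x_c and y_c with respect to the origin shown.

x_c = 13.75 mm, y_c = 77.00 mm

Part | A | x̄ᵢ | ȳᵢ | A·x̄ᵢ | A·ȳᵢ
vertical leg | 2400.00 | 6.00 | 100.00 | 14400.00 | 240000.00
horizontal leg | 800.00 | 37.00 | 8.00 | 29600.00 | 6400.00
Σ | 3200.00 |  |  | 44000.00 | 246400.00
x_c = 44000.00 / 3200.00 = 13.75 mm
y_c = 246400.00 / 3200.00 = 77.00 mm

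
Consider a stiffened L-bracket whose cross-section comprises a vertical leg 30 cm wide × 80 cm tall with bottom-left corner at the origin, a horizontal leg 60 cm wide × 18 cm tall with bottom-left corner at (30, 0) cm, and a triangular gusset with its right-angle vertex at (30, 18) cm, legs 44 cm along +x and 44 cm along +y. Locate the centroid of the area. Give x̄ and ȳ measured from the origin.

vertical leg: A = 30 × 80 = 2400.00, centroid at (15.00, 40.00).
horizontal leg: A = 60 × 18 = 1080.00, centroid at (60.00, 9.00).
gusset: A = ½·44·44 = 968.00, centroid at (44.67, 32.67).
ΣA = 4448.00 cm², ΣAx̄ = 144037.33 cm³, ΣAȳ = 137341.33 cm³.
x̄ = 144037.33/4448.00 = 32.38 cm; ȳ = 137341.33/4448.00 = 30.88 cm.

x̄ = 32.38 cm, ȳ = 30.88 cm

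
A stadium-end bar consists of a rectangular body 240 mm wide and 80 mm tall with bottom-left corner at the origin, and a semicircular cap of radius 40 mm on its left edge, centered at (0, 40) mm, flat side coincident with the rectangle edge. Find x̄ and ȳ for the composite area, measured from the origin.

x̄ = 104.15 mm, ȳ = 40.00 mm

rectangular body: A = 240 × 80 = 19200.00, centroid at (120.00, 40.00).
semicircular end: A = ½π·40² = 2513.27, centroid at (-16.98, 40.00).
ΣA = 21713.27 mm², ΣAx̄ = 2261333.33 mm³, ΣAȳ = 868530.96 mm³.
x̄ = 2261333.33/21713.27 = 104.15 mm; ȳ = 868530.96/21713.27 = 40.00 mm.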